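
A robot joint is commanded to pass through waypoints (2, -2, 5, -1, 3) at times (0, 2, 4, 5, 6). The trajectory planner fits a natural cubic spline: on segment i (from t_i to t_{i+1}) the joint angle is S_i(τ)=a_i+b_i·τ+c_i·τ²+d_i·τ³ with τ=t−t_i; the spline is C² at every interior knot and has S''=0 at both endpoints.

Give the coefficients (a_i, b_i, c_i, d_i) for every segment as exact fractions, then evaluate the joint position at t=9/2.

  seg 0: a=2 b=-781/168 c=0 d=445/672
  seg 1: a=-2 b=277/84 c=445/112 d=-1301/672
  seg 2: a=5 b=-97/24 c=-107/14 d=955/168
  seg 3: a=-1 b=-191/84 c=527/56 d=-527/168
S(9/2) = 797/448

Δ: Δ0=-2, Δ1=7/2, Δ2=-6, Δ3=4
row 1: diag=8, rhs=33; c'=1/4, d'=33/8
row 2: denom=6−2·1/4=11/2; d'=(-57−2·33/8)/(11/2)=-261/22
row 3: denom=4−1·2/11=42/11; d'=(60−1·-261/22)/(42/11)=527/28
back: M3=527/28
back: M2=-261/22−2/11·527/28=-107/7
back: M1=33/8−1/4·-107/7=445/56
M: M0=0, M1=445/56, M2=-107/7, M3=527/28, M4=0
seg 0: a=2, c=M0/2=0, d=(M1−M0)/(6·2)=445/672, b=Δ0−h0·(2M0+M1)/6=-781/168
seg 1: a=-2, c=M1/2=445/112, d=(M2−M1)/(6·2)=-1301/672, b=Δ1−h1·(2M1+M2)/6=277/84
seg 2: a=5, c=M2/2=-107/14, d=(M3−M2)/(6·1)=955/168, b=Δ2−h2·(2M2+M3)/6=-97/24
seg 3: a=-1, c=M3/2=527/56, d=(M4−M3)/(6·1)=-527/168, b=Δ3−h3·(2M3+M4)/6=-191/84
t_q=9/2 → seg 2, τ=1/2; S=5+-97/24·τ+-107/14·τ²+955/168·τ³=797/448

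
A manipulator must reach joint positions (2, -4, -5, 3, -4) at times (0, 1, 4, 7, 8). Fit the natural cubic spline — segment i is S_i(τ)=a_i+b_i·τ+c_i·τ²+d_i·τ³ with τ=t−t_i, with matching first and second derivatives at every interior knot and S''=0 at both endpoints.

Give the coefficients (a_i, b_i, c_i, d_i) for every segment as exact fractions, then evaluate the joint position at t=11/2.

Δ: Δ0=-6, Δ1=-1/3, Δ2=8/3, Δ3=-7
row 1: diag=8, rhs=34; c'=3/8, d'=17/4
row 2: denom=12−3·3/8=87/8; d'=(18−3·17/4)/(87/8)=14/29
row 3: denom=8−3·8/29=208/29; d'=(-58−3·14/29)/(208/29)=-431/52
back: M3=-431/52
back: M2=14/29−8/29·-431/52=36/13
back: M1=17/4−3/8·36/13=167/52
M: M0=0, M1=167/52, M2=36/13, M3=-431/52, M4=0
seg 0: a=2, c=M0/2=0, d=(M1−M0)/(6·1)=167/312, b=Δ0−h0·(2M0+M1)/6=-2039/312
seg 1: a=-4, c=M1/2=167/104, d=(M2−M1)/(6·3)=-23/936, b=Δ1−h1·(2M1+M2)/6=-769/156
seg 2: a=-5, c=M2/2=18/13, d=(M3−M2)/(6·3)=-575/936, b=Δ2−h2·(2M2+M3)/6=97/24
seg 3: a=3, c=M3/2=-431/104, d=(M4−M3)/(6·1)=431/312, b=Δ3−h3·(2M3+M4)/6=-661/156
t_q=11/2 → seg 2, τ=3/2; S=-5+97/24·τ+18/13·τ²+-575/936·τ³=1751/832

  seg 0: a=2 b=-2039/312 c=0 d=167/312
  seg 1: a=-4 b=-769/156 c=167/104 d=-23/936
  seg 2: a=-5 b=97/24 c=18/13 d=-575/936
  seg 3: a=3 b=-661/156 c=-431/104 d=431/312
S(11/2) = 1751/832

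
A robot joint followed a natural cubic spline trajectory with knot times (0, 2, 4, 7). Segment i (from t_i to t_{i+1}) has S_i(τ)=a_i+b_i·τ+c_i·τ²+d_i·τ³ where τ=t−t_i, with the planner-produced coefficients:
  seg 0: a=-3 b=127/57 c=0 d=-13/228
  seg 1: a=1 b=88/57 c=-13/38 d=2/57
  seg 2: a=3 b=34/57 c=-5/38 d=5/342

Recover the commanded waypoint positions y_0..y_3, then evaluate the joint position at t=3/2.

y_0=-3 y_1=1 y_2=3 y_3=4
S(3/2) = 91/608

y_0 = S_0(0) = a_0 = -3
y_1 = S_1(0) = a_1 = 1
y_2 = S_2(0) = a_2 = 3
y_3 = S_2(3) = 4
t_q=3/2 is in segment 0 (τ=3/2); S_0(τ)=91/608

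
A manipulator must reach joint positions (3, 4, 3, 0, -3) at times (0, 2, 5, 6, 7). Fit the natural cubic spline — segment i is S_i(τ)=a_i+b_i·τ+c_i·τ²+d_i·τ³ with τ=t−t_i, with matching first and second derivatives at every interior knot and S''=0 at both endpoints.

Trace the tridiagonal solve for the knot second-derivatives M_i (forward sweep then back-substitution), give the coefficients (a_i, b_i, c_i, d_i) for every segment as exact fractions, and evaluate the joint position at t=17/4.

  seg 0: a=3 b=187/411 c=0 d=37/3288
  seg 1: a=4 b=485/822 c=37/548 d=-617/4932
  seg 2: a=3 b=-3917/1644 c=-145/137 d=725/1644
  seg 3: a=0 b=-2611/822 c=145/548 d=-145/1644
S(17/4) = 148859/35072

Δ: Δ0=1/2, Δ1=-1/3, Δ2=-3, Δ3=-3
row 1: diag=10, rhs=-5; c'=3/10, d'=-1/2
row 2: denom=8−3·3/10=71/10; d'=(-16−3·-1/2)/(71/10)=-145/71
row 3: denom=4−1·10/71=274/71; d'=(0−1·-145/71)/(274/71)=145/274
back: M3=145/274
back: M2=-145/71−10/71·145/274=-290/137
back: M1=-1/2−3/10·-290/137=37/274
M: M0=0, M1=37/274, M2=-290/137, M3=145/274, M4=0
seg 0: a=3, c=M0/2=0, d=(M1−M0)/(6·2)=37/3288, b=Δ0−h0·(2M0+M1)/6=187/411
seg 1: a=4, c=M1/2=37/548, d=(M2−M1)/(6·3)=-617/4932, b=Δ1−h1·(2M1+M2)/6=485/822
seg 2: a=3, c=M2/2=-145/137, d=(M3−M2)/(6·1)=725/1644, b=Δ2−h2·(2M2+M3)/6=-3917/1644
seg 3: a=0, c=M3/2=145/548, d=(M4−M3)/(6·1)=-145/1644, b=Δ3−h3·(2M3+M4)/6=-2611/822
t_q=17/4 → seg 1, τ=9/4; S=4+485/822·τ+37/548·τ²+-617/4932·τ³=148859/35072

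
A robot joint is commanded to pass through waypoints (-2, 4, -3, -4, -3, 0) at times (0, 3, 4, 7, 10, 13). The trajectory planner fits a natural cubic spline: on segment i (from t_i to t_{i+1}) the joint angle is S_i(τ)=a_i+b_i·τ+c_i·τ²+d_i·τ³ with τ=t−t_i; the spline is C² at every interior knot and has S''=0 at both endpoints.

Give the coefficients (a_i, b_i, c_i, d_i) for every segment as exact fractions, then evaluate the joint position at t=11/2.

  seg 0: a=-2 b=1636/283 c=0 d=-1070/2547
  seg 1: a=4 b=-1574/283 c=-1070/283 d=663/283
  seg 2: a=-3 b=-1725/283 c=919/283 d=-3379/7641
  seg 3: a=-4 b=410/283 c=-622/849 d=919/7641
  seg 4: a=-3 b=85/283 c=99/283 d=-11/283
S(11/2) = -14329/2264

Δ: Δ0=2, Δ1=-7, Δ2=-1/3, Δ3=1/3, Δ4=1
row 1: diag=8, rhs=-54; c'=1/8, d'=-27/4
row 2: denom=8−1·1/8=63/8; d'=(40−1·-27/4)/(63/8)=374/63
row 3: denom=12−3·8/21=76/7; d'=(4−3·374/63)/(76/7)=-145/114
row 4: denom=12−3·21/76=849/76; d'=(4−3·-145/114)/(849/76)=198/283
back: M4=198/283
back: M3=-145/114−21/76·198/283=-1244/849
back: M2=374/63−8/21·-1244/849=1838/283
back: M1=-27/4−1/8·1838/283=-2140/283
M: M0=0, M1=-2140/283, M2=1838/283, M3=-1244/849, M4=198/283, M5=0
seg 0: a=-2, c=M0/2=0, d=(M1−M0)/(6·3)=-1070/2547, b=Δ0−h0·(2M0+M1)/6=1636/283
seg 1: a=4, c=M1/2=-1070/283, d=(M2−M1)/(6·1)=663/283, b=Δ1−h1·(2M1+M2)/6=-1574/283
seg 2: a=-3, c=M2/2=919/283, d=(M3−M2)/(6·3)=-3379/7641, b=Δ2−h2·(2M2+M3)/6=-1725/283
seg 3: a=-4, c=M3/2=-622/849, d=(M4−M3)/(6·3)=919/7641, b=Δ3−h3·(2M3+M4)/6=410/283
seg 4: a=-3, c=M4/2=99/283, d=(M5−M4)/(6·3)=-11/283, b=Δ4−h4·(2M4+M5)/6=85/283
t_q=11/2 → seg 2, τ=3/2; S=-3+-1725/283·τ+919/283·τ²+-3379/7641·τ³=-14329/2264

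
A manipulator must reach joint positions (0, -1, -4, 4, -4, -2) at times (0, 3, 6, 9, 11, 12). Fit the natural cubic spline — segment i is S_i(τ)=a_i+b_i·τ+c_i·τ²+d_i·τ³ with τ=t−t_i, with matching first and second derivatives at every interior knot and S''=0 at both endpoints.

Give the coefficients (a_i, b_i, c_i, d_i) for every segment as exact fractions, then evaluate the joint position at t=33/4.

  seg 0: a=0 b=91/288 c=0 d=-187/2592
  seg 1: a=-1 b=-235/144 c=-187/288 d=743/2592
  seg 2: a=-4 b=637/288 c=139/72 d=-1537/2592
  seg 3: a=4 b=-319/144 c=-109/32 d=181/144
  seg 4: a=-4 b=-109/144 c=397/96 d=-397/288
S(33/4) = 8183/2048

Δ: Δ0=-1/3, Δ1=-1, Δ2=8/3, Δ3=-4, Δ4=2
row 1: diag=12, rhs=-4; c'=1/4, d'=-1/3
row 2: denom=12−3·1/4=45/4; d'=(22−3·-1/3)/(45/4)=92/45
row 3: denom=10−3·4/15=46/5; d'=(-40−3·92/45)/(46/5)=-346/69
row 4: denom=6−2·5/23=128/23; d'=(36−2·-346/69)/(128/23)=397/48
back: M4=397/48
back: M3=-346/69−5/23·397/48=-109/16
back: M2=92/45−4/15·-109/16=139/36
back: M1=-1/3−1/4·139/36=-187/144
M: M0=0, M1=-187/144, M2=139/36, M3=-109/16, M4=397/48, M5=0
seg 0: a=0, c=M0/2=0, d=(M1−M0)/(6·3)=-187/2592, b=Δ0−h0·(2M0+M1)/6=91/288
seg 1: a=-1, c=M1/2=-187/288, d=(M2−M1)/(6·3)=743/2592, b=Δ1−h1·(2M1+M2)/6=-235/144
seg 2: a=-4, c=M2/2=139/72, d=(M3−M2)/(6·3)=-1537/2592, b=Δ2−h2·(2M2+M3)/6=637/288
seg 3: a=4, c=M3/2=-109/32, d=(M4−M3)/(6·2)=181/144, b=Δ3−h3·(2M3+M4)/6=-319/144
seg 4: a=-4, c=M4/2=397/96, d=(M5−M4)/(6·1)=-397/288, b=Δ4−h4·(2M4+M5)/6=-109/144
t_q=33/4 → seg 2, τ=9/4; S=-4+637/288·τ+139/72·τ²+-1537/2592·τ³=8183/2048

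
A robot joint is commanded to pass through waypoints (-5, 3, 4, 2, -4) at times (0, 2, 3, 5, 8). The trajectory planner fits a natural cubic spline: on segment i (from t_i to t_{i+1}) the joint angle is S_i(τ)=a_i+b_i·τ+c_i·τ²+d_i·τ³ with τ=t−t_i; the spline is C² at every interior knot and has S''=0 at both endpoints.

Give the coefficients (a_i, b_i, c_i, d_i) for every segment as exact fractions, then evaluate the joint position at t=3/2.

  seg 0: a=-5 b=802/163 c=0 d=-75/326
  seg 1: a=3 b=352/163 c=-225/163 d=36/163
  seg 2: a=4 b=10/163 c=-117/163 d=61/652
  seg 3: a=2 b=-275/163 c=-51/326 d=17/978
S(3/2) = 4183/2608

Δ: Δ0=4, Δ1=1, Δ2=-1, Δ3=-2
row 1: diag=6, rhs=-18; c'=1/6, d'=-3
row 2: denom=6−1·1/6=35/6; d'=(-12−1·-3)/(35/6)=-54/35
row 3: denom=10−2·12/35=326/35; d'=(-6−2·-54/35)/(326/35)=-51/163
back: M3=-51/163
back: M2=-54/35−12/35·-51/163=-234/163
back: M1=-3−1/6·-234/163=-450/163
M: M0=0, M1=-450/163, M2=-234/163, M3=-51/163, M4=0
seg 0: a=-5, c=M0/2=0, d=(M1−M0)/(6·2)=-75/326, b=Δ0−h0·(2M0+M1)/6=802/163
seg 1: a=3, c=M1/2=-225/163, d=(M2−M1)/(6·1)=36/163, b=Δ1−h1·(2M1+M2)/6=352/163
seg 2: a=4, c=M2/2=-117/163, d=(M3−M2)/(6·2)=61/652, b=Δ2−h2·(2M2+M3)/6=10/163
seg 3: a=2, c=M3/2=-51/326, d=(M4−M3)/(6·3)=17/978, b=Δ3−h3·(2M3+M4)/6=-275/163
t_q=3/2 → seg 0, τ=3/2; S=-5+802/163·τ+0·τ²+-75/326·τ³=4183/2608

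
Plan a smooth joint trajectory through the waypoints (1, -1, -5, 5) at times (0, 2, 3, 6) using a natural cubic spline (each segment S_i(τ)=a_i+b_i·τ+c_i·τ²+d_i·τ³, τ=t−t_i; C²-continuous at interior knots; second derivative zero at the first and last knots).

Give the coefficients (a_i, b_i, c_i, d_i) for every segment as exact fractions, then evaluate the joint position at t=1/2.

  seg 0: a=1 b=1/3 c=0 d=-1/3
  seg 1: a=-1 b=-11/3 c=-2 d=5/3
  seg 2: a=-5 b=-8/3 c=3 d=-1/3
S(1/2) = 9/8

Δ: Δ0=-1, Δ1=-4, Δ2=10/3
row 1: diag=6, rhs=-18; c'=1/6, d'=-3
row 2: denom=8−1·1/6=47/6; d'=(44−1·-3)/(47/6)=6
back: M2=6
back: M1=-3−1/6·6=-4
M: M0=0, M1=-4, M2=6, M3=0
seg 0: a=1, c=M0/2=0, d=(M1−M0)/(6·2)=-1/3, b=Δ0−h0·(2M0+M1)/6=1/3
seg 1: a=-1, c=M1/2=-2, d=(M2−M1)/(6·1)=5/3, b=Δ1−h1·(2M1+M2)/6=-11/3
seg 2: a=-5, c=M2/2=3, d=(M3−M2)/(6·3)=-1/3, b=Δ2−h2·(2M2+M3)/6=-8/3
t_q=1/2 → seg 0, τ=1/2; S=1+1/3·τ+0·τ²+-1/3·τ³=9/8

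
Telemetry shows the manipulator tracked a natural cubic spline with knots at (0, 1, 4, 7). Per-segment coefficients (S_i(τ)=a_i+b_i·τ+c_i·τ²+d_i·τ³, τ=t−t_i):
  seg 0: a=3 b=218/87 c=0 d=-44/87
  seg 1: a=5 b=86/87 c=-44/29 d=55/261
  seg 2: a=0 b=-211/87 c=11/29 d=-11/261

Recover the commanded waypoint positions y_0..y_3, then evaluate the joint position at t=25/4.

y_0=3 y_1=5 y_2=0 y_3=-5
S(25/4) = -7455/1856

y_0 = S_0(0) = a_0 = 3
y_1 = S_1(0) = a_1 = 5
y_2 = S_2(0) = a_2 = 0
y_3 = S_2(3) = -5
t_q=25/4 is in segment 2 (τ=9/4); S_2(τ)=-7455/1856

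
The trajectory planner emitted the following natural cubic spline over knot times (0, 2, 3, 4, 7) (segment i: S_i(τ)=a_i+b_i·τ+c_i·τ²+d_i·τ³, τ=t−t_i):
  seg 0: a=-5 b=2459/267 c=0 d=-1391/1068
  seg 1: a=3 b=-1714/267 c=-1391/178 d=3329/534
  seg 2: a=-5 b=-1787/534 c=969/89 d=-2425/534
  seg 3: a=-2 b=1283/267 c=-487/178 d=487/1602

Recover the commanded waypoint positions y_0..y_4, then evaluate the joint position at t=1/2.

y_0 = S_0(0) = a_0 = -5
y_1 = S_1(0) = a_1 = 3
y_2 = S_2(0) = a_2 = -5
y_3 = S_3(0) = a_3 = -2
y_4 = S_3(3) = -4
t_q=1/2 is in segment 0 (τ=1/2); S_0(τ)=-1589/2848

y_0=-5 y_1=3 y_2=-5 y_3=-2 y_4=-4
S(1/2) = -1589/2848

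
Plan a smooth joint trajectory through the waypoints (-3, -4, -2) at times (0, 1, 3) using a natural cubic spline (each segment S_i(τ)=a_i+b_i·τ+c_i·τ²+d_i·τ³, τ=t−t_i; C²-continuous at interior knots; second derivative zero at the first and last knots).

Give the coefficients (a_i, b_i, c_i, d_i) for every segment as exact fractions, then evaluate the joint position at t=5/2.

Δ: Δ0=-1, Δ1=1
row 1: diag=6, rhs=12; c'=1/3, d'=2
back: M1=2
M: M0=0, M1=2, M2=0
seg 0: a=-3, c=M0/2=0, d=(M1−M0)/(6·1)=1/3, b=Δ0−h0·(2M0+M1)/6=-4/3
seg 1: a=-4, c=M1/2=1, d=(M2−M1)/(6·2)=-1/6, b=Δ1−h1·(2M1+M2)/6=-1/3
t_q=5/2 → seg 1, τ=3/2; S=-4+-1/3·τ+1·τ²+-1/6·τ³=-45/16

  seg 0: a=-3 b=-4/3 c=0 d=1/3
  seg 1: a=-4 b=-1/3 c=1 d=-1/6
S(5/2) = -45/16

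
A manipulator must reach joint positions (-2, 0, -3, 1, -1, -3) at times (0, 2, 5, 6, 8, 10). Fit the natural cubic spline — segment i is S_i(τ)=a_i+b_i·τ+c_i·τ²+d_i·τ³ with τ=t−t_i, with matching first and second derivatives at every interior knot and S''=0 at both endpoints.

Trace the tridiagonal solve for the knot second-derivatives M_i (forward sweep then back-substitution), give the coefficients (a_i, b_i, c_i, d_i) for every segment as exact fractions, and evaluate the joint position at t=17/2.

  seg 0: a=-2 b=1495/761 c=0 d=-367/1522
  seg 1: a=0 b=-707/761 c=-1101/761 d=361/761
  seg 2: a=-3 b=2434/761 c=2148/761 d=-1538/761
  seg 3: a=1 b=2116/761 c=-2466/761 d=2055/3044
  seg 4: a=-1 b=-1583/761 c=1233/1522 d=-411/3044
S(17/2) = -45159/24352

Δ: Δ0=1, Δ1=-1, Δ2=4, Δ3=-1, Δ4=-1
row 1: diag=10, rhs=-12; c'=3/10, d'=-6/5
row 2: denom=8−3·3/10=71/10; d'=(30−3·-6/5)/(71/10)=336/71
row 3: denom=6−1·10/71=416/71; d'=(-30−1·336/71)/(416/71)=-1233/208
row 4: denom=8−2·71/208=761/104; d'=(0−2·-1233/208)/(761/104)=1233/761
back: M4=1233/761
back: M3=-1233/208−71/208·1233/761=-4932/761
back: M2=336/71−10/71·-4932/761=4296/761
back: M1=-6/5−3/10·4296/761=-2202/761
M: M0=0, M1=-2202/761, M2=4296/761, M3=-4932/761, M4=1233/761, M5=0
seg 0: a=-2, c=M0/2=0, d=(M1−M0)/(6·2)=-367/1522, b=Δ0−h0·(2M0+M1)/6=1495/761
seg 1: a=0, c=M1/2=-1101/761, d=(M2−M1)/(6·3)=361/761, b=Δ1−h1·(2M1+M2)/6=-707/761
seg 2: a=-3, c=M2/2=2148/761, d=(M3−M2)/(6·1)=-1538/761, b=Δ2−h2·(2M2+M3)/6=2434/761
seg 3: a=1, c=M3/2=-2466/761, d=(M4−M3)/(6·2)=2055/3044, b=Δ3−h3·(2M3+M4)/6=2116/761
seg 4: a=-1, c=M4/2=1233/1522, d=(M5−M4)/(6·2)=-411/3044, b=Δ4−h4·(2M4+M5)/6=-1583/761
t_q=17/2 → seg 4, τ=1/2; S=-1+-1583/761·τ+1233/1522·τ²+-411/3044·τ³=-45159/24352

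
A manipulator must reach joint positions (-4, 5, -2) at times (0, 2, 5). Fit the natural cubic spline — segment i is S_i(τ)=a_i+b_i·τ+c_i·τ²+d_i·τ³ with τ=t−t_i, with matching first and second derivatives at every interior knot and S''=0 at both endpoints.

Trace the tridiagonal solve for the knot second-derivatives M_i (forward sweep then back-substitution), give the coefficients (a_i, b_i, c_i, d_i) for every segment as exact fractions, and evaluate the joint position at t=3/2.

Δ: Δ0=9/2, Δ1=-7/3
row 1: diag=10, rhs=-41; c'=3/10, d'=-41/10
back: M1=-41/10
M: M0=0, M1=-41/10, M2=0
seg 0: a=-4, c=M0/2=0, d=(M1−M0)/(6·2)=-41/120, b=Δ0−h0·(2M0+M1)/6=88/15
seg 1: a=5, c=M1/2=-41/20, d=(M2−M1)/(6·3)=41/180, b=Δ1−h1·(2M1+M2)/6=53/30
t_q=3/2 → seg 0, τ=3/2; S=-4+88/15·τ+0·τ²+-41/120·τ³=1167/320

  seg 0: a=-4 b=88/15 c=0 d=-41/120
  seg 1: a=5 b=53/30 c=-41/20 d=41/180
S(3/2) = 1167/320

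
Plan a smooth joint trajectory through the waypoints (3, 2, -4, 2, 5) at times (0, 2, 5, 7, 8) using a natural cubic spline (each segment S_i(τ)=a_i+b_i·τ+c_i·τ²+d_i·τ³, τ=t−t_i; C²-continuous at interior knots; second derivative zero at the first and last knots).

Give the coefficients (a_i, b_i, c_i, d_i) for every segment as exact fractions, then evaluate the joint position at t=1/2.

Δ: Δ0=-1/2, Δ1=-2, Δ2=3, Δ3=3
row 1: diag=10, rhs=-9; c'=3/10, d'=-9/10
row 2: denom=10−3·3/10=91/10; d'=(30−3·-9/10)/(91/10)=327/91
row 3: denom=6−2·20/91=506/91; d'=(0−2·327/91)/(506/91)=-327/253
back: M3=-327/253
back: M2=327/91−20/91·-327/253=981/253
back: M1=-9/10−3/10·981/253=-522/253
M: M0=0, M1=-522/253, M2=981/253, M3=-327/253, M4=0
seg 0: a=3, c=M0/2=0, d=(M1−M0)/(6·2)=-87/506, b=Δ0−h0·(2M0+M1)/6=95/506
seg 1: a=2, c=M1/2=-261/253, d=(M2−M1)/(6·3)=167/506, b=Δ1−h1·(2M1+M2)/6=-949/506
seg 2: a=-4, c=M2/2=981/506, d=(M3−M2)/(6·2)=-109/253, b=Δ2−h2·(2M2+M3)/6=214/253
seg 3: a=2, c=M3/2=-327/506, d=(M4−M3)/(6·1)=109/506, b=Δ3−h3·(2M3+M4)/6=868/253
t_q=1/2 → seg 0, τ=1/2; S=3+95/506·τ+0·τ²+-87/506·τ³=12437/4048

  seg 0: a=3 b=95/506 c=0 d=-87/506
  seg 1: a=2 b=-949/506 c=-261/253 d=167/506
  seg 2: a=-4 b=214/253 c=981/506 d=-109/253
  seg 3: a=2 b=868/253 c=-327/506 d=109/506
S(1/2) = 12437/4048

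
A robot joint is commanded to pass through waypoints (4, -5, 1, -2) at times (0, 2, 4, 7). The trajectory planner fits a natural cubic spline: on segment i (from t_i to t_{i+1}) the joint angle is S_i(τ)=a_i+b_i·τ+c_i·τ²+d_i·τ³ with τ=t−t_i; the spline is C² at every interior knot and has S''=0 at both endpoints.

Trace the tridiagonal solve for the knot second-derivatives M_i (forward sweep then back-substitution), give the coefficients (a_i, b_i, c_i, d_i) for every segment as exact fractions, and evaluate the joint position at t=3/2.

Δ: Δ0=-9/2, Δ1=3, Δ2=-1
row 1: diag=8, rhs=45; c'=1/4, d'=45/8
row 2: denom=10−2·1/4=19/2; d'=(-24−2·45/8)/(19/2)=-141/38
back: M2=-141/38
back: M1=45/8−1/4·-141/38=249/38
M: M0=0, M1=249/38, M2=-141/38, M3=0
seg 0: a=4, c=M0/2=0, d=(M1−M0)/(6·2)=83/152, b=Δ0−h0·(2M0+M1)/6=-127/19
seg 1: a=-5, c=M1/2=249/76, d=(M2−M1)/(6·2)=-65/76, b=Δ1−h1·(2M1+M2)/6=-5/38
seg 2: a=1, c=M2/2=-141/76, d=(M3−M2)/(6·3)=47/228, b=Δ2−h2·(2M2+M3)/6=103/38
t_q=3/2 → seg 0, τ=3/2; S=4+-127/19·τ+0·τ²+83/152·τ³=-5087/1216

  seg 0: a=4 b=-127/19 c=0 d=83/152
  seg 1: a=-5 b=-5/38 c=249/76 d=-65/76
  seg 2: a=1 b=103/38 c=-141/76 d=47/228
S(3/2) = -5087/1216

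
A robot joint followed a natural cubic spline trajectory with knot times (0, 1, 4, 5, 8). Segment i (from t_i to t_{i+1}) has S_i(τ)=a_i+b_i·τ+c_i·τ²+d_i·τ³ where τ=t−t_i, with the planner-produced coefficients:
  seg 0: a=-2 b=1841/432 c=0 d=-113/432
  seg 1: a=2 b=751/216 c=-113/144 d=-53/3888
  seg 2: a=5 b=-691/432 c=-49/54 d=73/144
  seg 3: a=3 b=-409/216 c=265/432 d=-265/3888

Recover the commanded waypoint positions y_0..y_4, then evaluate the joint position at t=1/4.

y_0 = S_0(0) = a_0 = -2
y_1 = S_1(0) = a_1 = 2
y_2 = S_2(0) = a_2 = 5
y_3 = S_3(0) = a_3 = 3
y_4 = S_3(3) = 1
t_q=1/4 is in segment 0 (τ=1/4); S_0(τ)=-8651/9216

y_0=-2 y_1=2 y_2=5 y_3=3 y_4=1
S(1/4) = -8651/9216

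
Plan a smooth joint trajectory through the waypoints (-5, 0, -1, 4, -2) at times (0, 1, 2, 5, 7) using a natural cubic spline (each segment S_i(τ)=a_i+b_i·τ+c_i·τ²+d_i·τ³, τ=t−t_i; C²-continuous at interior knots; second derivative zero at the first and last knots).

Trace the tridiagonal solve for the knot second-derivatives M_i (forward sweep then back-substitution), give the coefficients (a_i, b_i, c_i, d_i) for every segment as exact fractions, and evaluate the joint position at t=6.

  seg 0: a=-5 b=2755/411 c=0 d=-700/411
  seg 1: a=0 b=655/411 c=-700/137 d=1034/411
  seg 2: a=-1 b=-443/411 c=334/137 d=-626/1233
  seg 3: a=4 b=-65/411 c=-292/137 d=146/411
S(6) = 283/137

Δ: Δ0=5, Δ1=-1, Δ2=5/3, Δ3=-3
row 1: diag=4, rhs=-36; c'=1/4, d'=-9
row 2: denom=8−1·1/4=31/4; d'=(16−1·-9)/(31/4)=100/31
row 3: denom=10−3·12/31=274/31; d'=(-28−3·100/31)/(274/31)=-584/137
back: M3=-584/137
back: M2=100/31−12/31·-584/137=668/137
back: M1=-9−1/4·668/137=-1400/137
M: M0=0, M1=-1400/137, M2=668/137, M3=-584/137, M4=0
seg 0: a=-5, c=M0/2=0, d=(M1−M0)/(6·1)=-700/411, b=Δ0−h0·(2M0+M1)/6=2755/411
seg 1: a=0, c=M1/2=-700/137, d=(M2−M1)/(6·1)=1034/411, b=Δ1−h1·(2M1+M2)/6=655/411
seg 2: a=-1, c=M2/2=334/137, d=(M3−M2)/(6·3)=-626/1233, b=Δ2−h2·(2M2+M3)/6=-443/411
seg 3: a=4, c=M3/2=-292/137, d=(M4−M3)/(6·2)=146/411, b=Δ3−h3·(2M3+M4)/6=-65/411
t_q=6 → seg 3, τ=1; S=4+-65/411·τ+-292/137·τ²+146/411·τ³=283/137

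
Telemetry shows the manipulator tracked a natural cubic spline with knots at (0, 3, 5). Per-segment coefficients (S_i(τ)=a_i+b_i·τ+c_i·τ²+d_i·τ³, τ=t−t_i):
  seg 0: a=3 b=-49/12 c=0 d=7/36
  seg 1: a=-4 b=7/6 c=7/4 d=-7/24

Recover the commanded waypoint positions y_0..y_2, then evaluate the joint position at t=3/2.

y_0 = S_0(0) = a_0 = 3
y_1 = S_1(0) = a_1 = -4
y_2 = S_1(2) = 3
t_q=3/2 is in segment 0 (τ=3/2); S_0(τ)=-79/32

y_0=3 y_1=-4 y_2=3
S(3/2) = -79/32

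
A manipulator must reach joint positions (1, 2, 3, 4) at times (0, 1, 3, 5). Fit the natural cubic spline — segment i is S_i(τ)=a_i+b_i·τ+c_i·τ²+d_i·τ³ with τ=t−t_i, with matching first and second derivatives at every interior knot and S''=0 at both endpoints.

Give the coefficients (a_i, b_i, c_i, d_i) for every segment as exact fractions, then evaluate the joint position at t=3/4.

  seg 0: a=1 b=12/11 c=0 d=-1/11
  seg 1: a=2 b=9/11 c=-3/11 d=5/88
  seg 2: a=3 b=9/22 c=3/44 d=-1/88
S(3/4) = 1253/704

Δ: Δ0=1, Δ1=1/2, Δ2=1/2
row 1: diag=6, rhs=-3; c'=1/3, d'=-1/2
row 2: denom=8−2·1/3=22/3; d'=(0−2·-1/2)/(22/3)=3/22
back: M2=3/22
back: M1=-1/2−1/3·3/22=-6/11
M: M0=0, M1=-6/11, M2=3/22, M3=0
seg 0: a=1, c=M0/2=0, d=(M1−M0)/(6·1)=-1/11, b=Δ0−h0·(2M0+M1)/6=12/11
seg 1: a=2, c=M1/2=-3/11, d=(M2−M1)/(6·2)=5/88, b=Δ1−h1·(2M1+M2)/6=9/11
seg 2: a=3, c=M2/2=3/44, d=(M3−M2)/(6·2)=-1/88, b=Δ2−h2·(2M2+M3)/6=9/22
t_q=3/4 → seg 0, τ=3/4; S=1+12/11·τ+0·τ²+-1/11·τ³=1253/704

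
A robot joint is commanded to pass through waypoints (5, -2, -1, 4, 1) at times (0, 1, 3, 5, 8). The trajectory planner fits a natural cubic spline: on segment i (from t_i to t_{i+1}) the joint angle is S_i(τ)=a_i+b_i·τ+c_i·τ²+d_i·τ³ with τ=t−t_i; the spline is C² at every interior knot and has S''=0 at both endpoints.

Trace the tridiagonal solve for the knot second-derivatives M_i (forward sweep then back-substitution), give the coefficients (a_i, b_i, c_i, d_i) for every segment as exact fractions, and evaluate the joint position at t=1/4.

  seg 0: a=5 b=-857/104 c=0 d=129/104
  seg 1: a=-2 b=-235/52 c=387/104 d=-63/104
  seg 2: a=-1 b=161/52 c=9/104 d=-5/26
  seg 3: a=4 b=59/52 c=-111/104 d=37/312
S(1/4) = 19697/6656

Δ: Δ0=-7, Δ1=1/2, Δ2=5/2, Δ3=-1
row 1: diag=6, rhs=45; c'=1/3, d'=15/2
row 2: denom=8−2·1/3=22/3; d'=(12−2·15/2)/(22/3)=-9/22
row 3: denom=10−2·3/11=104/11; d'=(-21−2·-9/22)/(104/11)=-111/52
back: M3=-111/52
back: M2=-9/22−3/11·-111/52=9/52
back: M1=15/2−1/3·9/52=387/52
M: M0=0, M1=387/52, M2=9/52, M3=-111/52, M4=0
seg 0: a=5, c=M0/2=0, d=(M1−M0)/(6·1)=129/104, b=Δ0−h0·(2M0+M1)/6=-857/104
seg 1: a=-2, c=M1/2=387/104, d=(M2−M1)/(6·2)=-63/104, b=Δ1−h1·(2M1+M2)/6=-235/52
seg 2: a=-1, c=M2/2=9/104, d=(M3−M2)/(6·2)=-5/26, b=Δ2−h2·(2M2+M3)/6=161/52
seg 3: a=4, c=M3/2=-111/104, d=(M4−M3)/(6·3)=37/312, b=Δ3−h3·(2M3+M4)/6=59/52
t_q=1/4 → seg 0, τ=1/4; S=5+-857/104·τ+0·τ²+129/104·τ³=19697/6656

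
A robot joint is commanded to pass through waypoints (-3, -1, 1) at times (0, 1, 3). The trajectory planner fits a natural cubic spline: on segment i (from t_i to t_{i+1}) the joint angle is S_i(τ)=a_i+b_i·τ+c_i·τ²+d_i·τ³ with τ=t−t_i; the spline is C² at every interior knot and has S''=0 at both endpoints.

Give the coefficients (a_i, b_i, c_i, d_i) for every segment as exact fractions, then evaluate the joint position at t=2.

  seg 0: a=-3 b=13/6 c=0 d=-1/6
  seg 1: a=-1 b=5/3 c=-1/2 d=1/12
S(2) = 1/4

Δ: Δ0=2, Δ1=1
row 1: diag=6, rhs=-6; c'=1/3, d'=-1
back: M1=-1
M: M0=0, M1=-1, M2=0
seg 0: a=-3, c=M0/2=0, d=(M1−M0)/(6·1)=-1/6, b=Δ0−h0·(2M0+M1)/6=13/6
seg 1: a=-1, c=M1/2=-1/2, d=(M2−M1)/(6·2)=1/12, b=Δ1−h1·(2M1+M2)/6=5/3
t_q=2 → seg 1, τ=1; S=-1+5/3·τ+-1/2·τ²+1/12·τ³=1/4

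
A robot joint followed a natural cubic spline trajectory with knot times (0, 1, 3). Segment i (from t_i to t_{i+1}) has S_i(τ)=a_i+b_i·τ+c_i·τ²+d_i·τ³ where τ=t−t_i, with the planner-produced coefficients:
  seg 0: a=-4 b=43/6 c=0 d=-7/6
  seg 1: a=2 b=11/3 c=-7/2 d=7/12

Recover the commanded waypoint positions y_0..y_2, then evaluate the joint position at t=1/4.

y_0=-4 y_1=2 y_2=0
S(1/4) = -285/128

y_0 = S_0(0) = a_0 = -4
y_1 = S_1(0) = a_1 = 2
y_2 = S_1(2) = 0
t_q=1/4 is in segment 0 (τ=1/4); S_0(τ)=-285/128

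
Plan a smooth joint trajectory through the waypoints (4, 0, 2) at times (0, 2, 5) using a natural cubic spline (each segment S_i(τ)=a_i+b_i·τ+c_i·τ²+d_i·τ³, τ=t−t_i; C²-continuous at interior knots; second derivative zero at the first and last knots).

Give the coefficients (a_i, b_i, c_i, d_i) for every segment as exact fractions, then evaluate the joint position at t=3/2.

  seg 0: a=4 b=-38/15 c=0 d=2/15
  seg 1: a=0 b=-14/15 c=4/5 d=-4/45
S(3/2) = 13/20

Δ: Δ0=-2, Δ1=2/3
row 1: diag=10, rhs=16; c'=3/10, d'=8/5
back: M1=8/5
M: M0=0, M1=8/5, M2=0
seg 0: a=4, c=M0/2=0, d=(M1−M0)/(6·2)=2/15, b=Δ0−h0·(2M0+M1)/6=-38/15
seg 1: a=0, c=M1/2=4/5, d=(M2−M1)/(6·3)=-4/45, b=Δ1−h1·(2M1+M2)/6=-14/15
t_q=3/2 → seg 0, τ=3/2; S=4+-38/15·τ+0·τ²+2/15·τ³=13/20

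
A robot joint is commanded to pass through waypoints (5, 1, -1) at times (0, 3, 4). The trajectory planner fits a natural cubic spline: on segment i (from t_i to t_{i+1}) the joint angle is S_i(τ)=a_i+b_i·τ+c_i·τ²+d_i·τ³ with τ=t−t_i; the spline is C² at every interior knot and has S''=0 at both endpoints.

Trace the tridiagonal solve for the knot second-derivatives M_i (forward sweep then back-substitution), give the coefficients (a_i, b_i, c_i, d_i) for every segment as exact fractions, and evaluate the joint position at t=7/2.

Δ: Δ0=-4/3, Δ1=-2
row 1: diag=8, rhs=-4; c'=1/8, d'=-1/2
back: M1=-1/2
M: M0=0, M1=-1/2, M2=0
seg 0: a=5, c=M0/2=0, d=(M1−M0)/(6·3)=-1/36, b=Δ0−h0·(2M0+M1)/6=-13/12
seg 1: a=1, c=M1/2=-1/4, d=(M2−M1)/(6·1)=1/12, b=Δ1−h1·(2M1+M2)/6=-11/6
t_q=7/2 → seg 1, τ=1/2; S=1+-11/6·τ+-1/4·τ²+1/12·τ³=1/32

  seg 0: a=5 b=-13/12 c=0 d=-1/36
  seg 1: a=1 b=-11/6 c=-1/4 d=1/12
S(7/2) = 1/32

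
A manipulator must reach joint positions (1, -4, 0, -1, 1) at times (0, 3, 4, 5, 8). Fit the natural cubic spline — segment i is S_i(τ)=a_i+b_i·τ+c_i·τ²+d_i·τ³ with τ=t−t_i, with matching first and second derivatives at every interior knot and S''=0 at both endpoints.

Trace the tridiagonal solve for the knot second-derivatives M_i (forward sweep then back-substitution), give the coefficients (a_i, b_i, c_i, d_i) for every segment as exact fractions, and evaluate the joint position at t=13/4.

Δ: Δ0=-5/3, Δ1=4, Δ2=-1, Δ3=2/3
row 1: diag=8, rhs=34; c'=1/8, d'=17/4
row 2: denom=4−1·1/8=31/8; d'=(-30−1·17/4)/(31/8)=-274/31
row 3: denom=8−1·8/31=240/31; d'=(10−1·-274/31)/(240/31)=73/30
back: M3=73/30
back: M2=-274/31−8/31·73/30=-142/15
back: M1=17/4−1/8·-142/15=163/30
M: M0=0, M1=163/30, M2=-142/15, M3=73/30, M4=0
seg 0: a=1, c=M0/2=0, d=(M1−M0)/(6·3)=163/540, b=Δ0−h0·(2M0+M1)/6=-263/60
seg 1: a=-4, c=M1/2=163/60, d=(M2−M1)/(6·1)=-149/60, b=Δ1−h1·(2M1+M2)/6=113/30
seg 2: a=0, c=M2/2=-71/15, d=(M3−M2)/(6·1)=119/60, b=Δ2−h2·(2M2+M3)/6=7/4
seg 3: a=-1, c=M3/2=73/60, d=(M4−M3)/(6·3)=-73/540, b=Δ3−h3·(2M3+M4)/6=-53/30
t_q=13/4 → seg 1, τ=1/4; S=-4+113/30·τ+163/60·τ²+-149/60·τ³=-3747/1280

  seg 0: a=1 b=-263/60 c=0 d=163/540
  seg 1: a=-4 b=113/30 c=163/60 d=-149/60
  seg 2: a=0 b=7/4 c=-71/15 d=119/60
  seg 3: a=-1 b=-53/30 c=73/60 d=-73/540
S(13/4) = -3747/1280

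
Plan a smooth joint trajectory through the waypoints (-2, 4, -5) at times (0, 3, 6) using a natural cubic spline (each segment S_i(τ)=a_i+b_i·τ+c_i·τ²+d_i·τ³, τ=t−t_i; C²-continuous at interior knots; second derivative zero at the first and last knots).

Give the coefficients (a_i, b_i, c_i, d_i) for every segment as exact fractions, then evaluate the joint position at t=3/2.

  seg 0: a=-2 b=13/4 c=0 d=-5/36
  seg 1: a=4 b=-1/2 c=-5/4 d=5/36
S(3/2) = 77/32

Δ: Δ0=2, Δ1=-3
row 1: diag=12, rhs=-30; c'=1/4, d'=-5/2
back: M1=-5/2
M: M0=0, M1=-5/2, M2=0
seg 0: a=-2, c=M0/2=0, d=(M1−M0)/(6·3)=-5/36, b=Δ0−h0·(2M0+M1)/6=13/4
seg 1: a=4, c=M1/2=-5/4, d=(M2−M1)/(6·3)=5/36, b=Δ1−h1·(2M1+M2)/6=-1/2
t_q=3/2 → seg 0, τ=3/2; S=-2+13/4·τ+0·τ²+-5/36·τ³=77/32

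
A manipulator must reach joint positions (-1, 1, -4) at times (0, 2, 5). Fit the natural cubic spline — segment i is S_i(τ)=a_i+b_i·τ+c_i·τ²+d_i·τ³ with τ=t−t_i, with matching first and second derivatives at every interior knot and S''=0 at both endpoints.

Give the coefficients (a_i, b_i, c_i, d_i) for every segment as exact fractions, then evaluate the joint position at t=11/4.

  seg 0: a=-1 b=23/15 c=0 d=-2/15
  seg 1: a=1 b=-1/15 c=-4/5 d=4/45
S(11/4) = 43/80

Δ: Δ0=1, Δ1=-5/3
row 1: diag=10, rhs=-16; c'=3/10, d'=-8/5
back: M1=-8/5
M: M0=0, M1=-8/5, M2=0
seg 0: a=-1, c=M0/2=0, d=(M1−M0)/(6·2)=-2/15, b=Δ0−h0·(2M0+M1)/6=23/15
seg 1: a=1, c=M1/2=-4/5, d=(M2−M1)/(6·3)=4/45, b=Δ1−h1·(2M1+M2)/6=-1/15
t_q=11/4 → seg 1, τ=3/4; S=1+-1/15·τ+-4/5·τ²+4/45·τ³=43/80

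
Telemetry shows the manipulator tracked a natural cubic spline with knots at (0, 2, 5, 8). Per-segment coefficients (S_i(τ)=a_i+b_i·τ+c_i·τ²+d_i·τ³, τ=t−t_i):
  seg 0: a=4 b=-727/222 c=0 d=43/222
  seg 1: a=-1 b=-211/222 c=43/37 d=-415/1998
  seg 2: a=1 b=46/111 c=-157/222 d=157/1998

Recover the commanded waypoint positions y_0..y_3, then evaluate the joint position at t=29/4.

y_0=4 y_1=-1 y_2=1 y_3=-2
S(29/4) = -3565/4736

y_0 = S_0(0) = a_0 = 4
y_1 = S_1(0) = a_1 = -1
y_2 = S_2(0) = a_2 = 1
y_3 = S_2(3) = -2
t_q=29/4 is in segment 2 (τ=9/4); S_2(τ)=-3565/4736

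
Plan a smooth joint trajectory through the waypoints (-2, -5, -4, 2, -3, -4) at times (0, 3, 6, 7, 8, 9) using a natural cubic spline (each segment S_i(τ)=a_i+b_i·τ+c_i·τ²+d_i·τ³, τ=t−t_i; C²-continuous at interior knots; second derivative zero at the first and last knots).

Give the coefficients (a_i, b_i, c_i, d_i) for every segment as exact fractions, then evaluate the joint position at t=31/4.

Δ: Δ0=-1, Δ1=1/3, Δ2=6, Δ3=-5, Δ4=-1
row 1: diag=12, rhs=8; c'=1/4, d'=2/3
row 2: denom=8−3·1/4=29/4; d'=(34−3·2/3)/(29/4)=128/29
row 3: denom=4−1·4/29=112/29; d'=(-66−1·128/29)/(112/29)=-1021/56
row 4: denom=4−1·29/112=419/112; d'=(24−1·-1021/56)/(419/112)=4730/419
back: M4=4730/419
back: M3=-1021/56−29/112·4730/419=-8864/419
back: M2=128/29−4/29·-8864/419=3072/419
back: M1=2/3−1/4·3072/419=-1466/1257
M: M0=0, M1=-1466/1257, M2=3072/419, M3=-8864/419, M4=4730/419, M5=0
seg 0: a=-2, c=M0/2=0, d=(M1−M0)/(6·3)=-733/11313, b=Δ0−h0·(2M0+M1)/6=-524/1257
seg 1: a=-5, c=M1/2=-733/1257, d=(M2−M1)/(6·3)=5341/11313, b=Δ1−h1·(2M1+M2)/6=-2723/1257
seg 2: a=-4, c=M2/2=1536/419, d=(M3−M2)/(6·1)=-5968/1257, b=Δ2−h2·(2M2+M3)/6=8902/1257
seg 3: a=2, c=M3/2=-4432/419, d=(M4−M3)/(6·1)=6797/1257, b=Δ3−h3·(2M3+M4)/6=214/1257
seg 4: a=-3, c=M4/2=2365/419, d=(M5−M4)/(6·1)=-2365/1257, b=Δ4−h4·(2M4+M5)/6=-5987/1257
t_q=31/4 → seg 3, τ=3/4; S=2+214/1257·τ+-4432/419·τ²+6797/1257·τ³=-41323/26816

  seg 0: a=-2 b=-524/1257 c=0 d=-733/11313
  seg 1: a=-5 b=-2723/1257 c=-733/1257 d=5341/11313
  seg 2: a=-4 b=8902/1257 c=1536/419 d=-5968/1257
  seg 3: a=2 b=214/1257 c=-4432/419 d=6797/1257
  seg 4: a=-3 b=-5987/1257 c=2365/419 d=-2365/1257
S(31/4) = -41323/26816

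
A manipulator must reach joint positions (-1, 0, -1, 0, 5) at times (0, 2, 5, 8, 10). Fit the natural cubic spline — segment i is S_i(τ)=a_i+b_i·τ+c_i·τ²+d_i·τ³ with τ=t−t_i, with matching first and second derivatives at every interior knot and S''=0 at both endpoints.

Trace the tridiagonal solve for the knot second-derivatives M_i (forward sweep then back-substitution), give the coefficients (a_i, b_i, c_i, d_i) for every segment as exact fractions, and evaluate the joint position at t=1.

Δ: Δ0=1/2, Δ1=-1/3, Δ2=1/3, Δ3=5/2
row 1: diag=10, rhs=-5; c'=3/10, d'=-1/2
row 2: denom=12−3·3/10=111/10; d'=(4−3·-1/2)/(111/10)=55/111
row 3: denom=10−3·10/37=340/37; d'=(13−3·55/111)/(340/37)=213/170
back: M3=213/170
back: M2=55/111−10/37·213/170=8/51
back: M1=-1/2−3/10·8/51=-93/170
M: M0=0, M1=-93/170, M2=8/51, M3=213/170, M4=0
seg 0: a=-1, c=M0/2=0, d=(M1−M0)/(6·2)=-31/680, b=Δ0−h0·(2M0+M1)/6=58/85
seg 1: a=0, c=M1/2=-93/340, d=(M2−M1)/(6·3)=359/9180, b=Δ1−h1·(2M1+M2)/6=23/170
seg 2: a=-1, c=M2/2=4/51, d=(M3−M2)/(6·3)=559/9180, b=Δ2−h2·(2M2+M3)/6=-9/20
seg 3: a=0, c=M3/2=213/340, d=(M4−M3)/(6·2)=-71/680, b=Δ3−h3·(2M3+M4)/6=283/170
t_q=1 → seg 0, τ=1; S=-1+58/85·τ+0·τ²+-31/680·τ³=-247/680

  seg 0: a=-1 b=58/85 c=0 d=-31/680
  seg 1: a=0 b=23/170 c=-93/340 d=359/9180
  seg 2: a=-1 b=-9/20 c=4/51 d=559/9180
  seg 3: a=0 b=283/170 c=213/340 d=-71/680
S(1) = -247/680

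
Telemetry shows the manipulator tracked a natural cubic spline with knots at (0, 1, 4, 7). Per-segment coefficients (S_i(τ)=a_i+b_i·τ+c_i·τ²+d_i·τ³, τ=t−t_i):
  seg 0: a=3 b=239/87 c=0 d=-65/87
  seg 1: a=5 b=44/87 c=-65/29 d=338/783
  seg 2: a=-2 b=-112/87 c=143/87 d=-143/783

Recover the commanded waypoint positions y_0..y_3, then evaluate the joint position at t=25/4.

y_0=3 y_1=5 y_2=-2 y_3=4
S(25/4) = 2495/1856

y_0 = S_0(0) = a_0 = 3
y_1 = S_1(0) = a_1 = 5
y_2 = S_2(0) = a_2 = -2
y_3 = S_2(3) = 4
t_q=25/4 is in segment 2 (τ=9/4); S_2(τ)=2495/1856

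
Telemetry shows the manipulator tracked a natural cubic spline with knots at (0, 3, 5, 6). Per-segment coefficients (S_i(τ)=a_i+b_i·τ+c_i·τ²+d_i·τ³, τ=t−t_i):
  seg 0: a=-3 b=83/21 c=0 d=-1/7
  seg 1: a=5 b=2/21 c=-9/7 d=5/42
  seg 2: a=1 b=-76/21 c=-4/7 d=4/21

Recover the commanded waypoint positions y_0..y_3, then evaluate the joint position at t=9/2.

y_0=-3 y_1=5 y_2=1 y_3=-3
S(9/2) = 297/112

y_0 = S_0(0) = a_0 = -3
y_1 = S_1(0) = a_1 = 5
y_2 = S_2(0) = a_2 = 1
y_3 = S_2(1) = -3
t_q=9/2 is in segment 1 (τ=3/2); S_1(τ)=297/112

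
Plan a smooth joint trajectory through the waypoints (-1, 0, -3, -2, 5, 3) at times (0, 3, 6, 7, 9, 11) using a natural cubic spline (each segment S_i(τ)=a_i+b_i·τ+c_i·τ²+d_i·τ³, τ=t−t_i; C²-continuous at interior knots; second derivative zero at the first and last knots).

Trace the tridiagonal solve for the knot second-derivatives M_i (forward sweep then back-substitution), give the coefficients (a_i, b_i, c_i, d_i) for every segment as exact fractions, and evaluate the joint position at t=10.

Δ: Δ0=1/3, Δ1=-1, Δ2=1, Δ3=7/2, Δ4=-1
row 1: diag=12, rhs=-8; c'=1/4, d'=-2/3
row 2: denom=8−3·1/4=29/4; d'=(12−3·-2/3)/(29/4)=56/29
row 3: denom=6−1·4/29=170/29; d'=(15−1·56/29)/(170/29)=379/170
row 4: denom=8−2·29/85=622/85; d'=(-27−2·379/170)/(622/85)=-1337/311
back: M4=-1337/311
back: M3=379/170−29/85·-1337/311=2299/622
back: M2=56/29−4/29·2299/622=442/311
back: M1=-2/3−1/4·442/311=-1907/1866
M: M0=0, M1=-1907/1866, M2=442/311, M3=2299/622, M4=-1337/311, M5=0
seg 0: a=-1, c=M0/2=0, d=(M1−M0)/(6·3)=-1907/33588, b=Δ0−h0·(2M0+M1)/6=3151/3732
seg 1: a=0, c=M1/2=-1907/3732, d=(M2−M1)/(6·3)=4559/33588, b=Δ1−h1·(2M1+M2)/6=-1285/1866
seg 2: a=-3, c=M2/2=221/311, d=(M3−M2)/(6·1)=1415/3732, b=Δ2−h2·(2M2+M3)/6=-335/3732
seg 3: a=-2, c=M3/2=2299/1244, d=(M4−M3)/(6·2)=-4973/7464, b=Δ3−h3·(2M3+M4)/6=4607/1866
seg 4: a=5, c=M4/2=-1337/622, d=(M5−M4)/(6·2)=1337/3732, b=Δ4−h4·(2M4+M5)/6=1741/933
t_q=10 → seg 4, τ=1; S=5+1741/933·τ+-1337/622·τ²+1337/3732·τ³=6313/1244

  seg 0: a=-1 b=3151/3732 c=0 d=-1907/33588
  seg 1: a=0 b=-1285/1866 c=-1907/3732 d=4559/33588
  seg 2: a=-3 b=-335/3732 c=221/311 d=1415/3732
  seg 3: a=-2 b=4607/1866 c=2299/1244 d=-4973/7464
  seg 4: a=5 b=1741/933 c=-1337/622 d=1337/3732
S(10) = 6313/1244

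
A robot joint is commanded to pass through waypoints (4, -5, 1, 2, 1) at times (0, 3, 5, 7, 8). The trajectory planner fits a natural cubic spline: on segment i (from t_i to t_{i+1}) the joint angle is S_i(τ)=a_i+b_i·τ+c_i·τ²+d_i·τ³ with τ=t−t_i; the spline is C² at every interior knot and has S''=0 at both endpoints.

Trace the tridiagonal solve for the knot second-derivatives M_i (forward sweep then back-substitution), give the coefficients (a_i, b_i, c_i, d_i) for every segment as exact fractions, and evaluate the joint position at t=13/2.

Δ: Δ0=-3, Δ1=3, Δ2=1/2, Δ3=-1
row 1: diag=10, rhs=36; c'=1/5, d'=18/5
row 2: denom=8−2·1/5=38/5; d'=(-15−2·18/5)/(38/5)=-111/38
row 3: denom=6−2·5/19=104/19; d'=(-9−2·-111/38)/(104/19)=-15/26
back: M3=-15/26
back: M2=-111/38−5/19·-15/26=-36/13
back: M1=18/5−1/5·-36/13=54/13
M: M0=0, M1=54/13, M2=-36/13, M3=-15/26, M4=0
seg 0: a=4, c=M0/2=0, d=(M1−M0)/(6·3)=3/13, b=Δ0−h0·(2M0+M1)/6=-66/13
seg 1: a=-5, c=M1/2=27/13, d=(M2−M1)/(6·2)=-15/26, b=Δ1−h1·(2M1+M2)/6=15/13
seg 2: a=1, c=M2/2=-18/13, d=(M3−M2)/(6·2)=19/104, b=Δ2−h2·(2M2+M3)/6=33/13
seg 3: a=2, c=M3/2=-15/52, d=(M4−M3)/(6·1)=5/52, b=Δ3−h3·(2M3+M4)/6=-21/26
t_q=13/2 → seg 2, τ=3/2; S=1+33/13·τ+-18/13·τ²+19/104·τ³=1921/832

  seg 0: a=4 b=-66/13 c=0 d=3/13
  seg 1: a=-5 b=15/13 c=27/13 d=-15/26
  seg 2: a=1 b=33/13 c=-18/13 d=19/104
  seg 3: a=2 b=-21/26 c=-15/52 d=5/52
S(13/2) = 1921/832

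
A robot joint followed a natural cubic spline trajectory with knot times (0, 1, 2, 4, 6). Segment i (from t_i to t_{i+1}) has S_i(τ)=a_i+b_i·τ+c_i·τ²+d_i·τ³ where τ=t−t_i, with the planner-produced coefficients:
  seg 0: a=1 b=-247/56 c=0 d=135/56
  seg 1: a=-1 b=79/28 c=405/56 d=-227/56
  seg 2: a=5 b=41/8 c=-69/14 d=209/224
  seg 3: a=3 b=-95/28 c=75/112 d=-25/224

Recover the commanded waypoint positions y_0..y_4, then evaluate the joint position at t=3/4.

y_0=1 y_1=-1 y_2=5 y_3=3 y_4=-2
S(3/4) = -661/512

y_0 = S_0(0) = a_0 = 1
y_1 = S_1(0) = a_1 = -1
y_2 = S_2(0) = a_2 = 5
y_3 = S_3(0) = a_3 = 3
y_4 = S_3(2) = -2
t_q=3/4 is in segment 0 (τ=3/4); S_0(τ)=-661/512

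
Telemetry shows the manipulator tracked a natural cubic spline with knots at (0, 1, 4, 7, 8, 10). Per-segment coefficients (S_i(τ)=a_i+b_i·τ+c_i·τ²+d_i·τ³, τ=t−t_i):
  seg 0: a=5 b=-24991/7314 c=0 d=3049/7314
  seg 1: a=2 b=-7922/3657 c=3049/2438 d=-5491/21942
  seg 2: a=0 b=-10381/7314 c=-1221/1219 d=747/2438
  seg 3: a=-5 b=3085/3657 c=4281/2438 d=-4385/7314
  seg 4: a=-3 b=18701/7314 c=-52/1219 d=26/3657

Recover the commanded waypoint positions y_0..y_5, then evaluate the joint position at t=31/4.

y_0 = S_0(0) = a_0 = 5
y_1 = S_1(0) = a_1 = 2
y_2 = S_2(0) = a_2 = 0
y_3 = S_3(0) = a_3 = -5
y_4 = S_4(0) = a_4 = -3
y_5 = S_4(2) = 2
t_q=31/4 is in segment 3 (τ=3/4); S_3(τ)=-24643/6784

y_0=5 y_1=2 y_2=0 y_3=-5 y_4=-3 y_5=2
S(31/4) = -24643/6784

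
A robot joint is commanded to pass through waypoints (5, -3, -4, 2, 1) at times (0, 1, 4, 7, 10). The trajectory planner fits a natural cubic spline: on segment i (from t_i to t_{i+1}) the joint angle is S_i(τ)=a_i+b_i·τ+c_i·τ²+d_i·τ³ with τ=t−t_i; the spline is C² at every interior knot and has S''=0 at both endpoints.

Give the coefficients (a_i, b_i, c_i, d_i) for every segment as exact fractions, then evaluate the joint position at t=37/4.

  seg 0: a=5 b=-1451/162 c=0 d=155/162
  seg 1: a=-3 b=-493/81 c=155/54 d=-463/1458
  seg 2: a=-4 b=415/162 c=1/81 d=-97/1458
  seg 3: a=2 b=68/81 c=-95/162 d=95/1458
S(37/4) = 1915/1152

Δ: Δ0=-8, Δ1=-1/3, Δ2=2, Δ3=-1/3
row 1: diag=8, rhs=46; c'=3/8, d'=23/4
row 2: denom=12−3·3/8=87/8; d'=(14−3·23/4)/(87/8)=-26/87
row 3: denom=12−3·8/29=324/29; d'=(-14−3·-26/87)/(324/29)=-95/81
back: M3=-95/81
back: M2=-26/87−8/29·-95/81=2/81
back: M1=23/4−3/8·2/81=155/27
M: M0=0, M1=155/27, M2=2/81, M3=-95/81, M4=0
seg 0: a=5, c=M0/2=0, d=(M1−M0)/(6·1)=155/162, b=Δ0−h0·(2M0+M1)/6=-1451/162
seg 1: a=-3, c=M1/2=155/54, d=(M2−M1)/(6·3)=-463/1458, b=Δ1−h1·(2M1+M2)/6=-493/81
seg 2: a=-4, c=M2/2=1/81, d=(M3−M2)/(6·3)=-97/1458, b=Δ2−h2·(2M2+M3)/6=415/162
seg 3: a=2, c=M3/2=-95/162, d=(M4−M3)/(6·3)=95/1458, b=Δ3−h3·(2M3+M4)/6=68/81
t_q=37/4 → seg 3, τ=9/4; S=2+68/81·τ+-95/162·τ²+95/1458·τ³=1915/1152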